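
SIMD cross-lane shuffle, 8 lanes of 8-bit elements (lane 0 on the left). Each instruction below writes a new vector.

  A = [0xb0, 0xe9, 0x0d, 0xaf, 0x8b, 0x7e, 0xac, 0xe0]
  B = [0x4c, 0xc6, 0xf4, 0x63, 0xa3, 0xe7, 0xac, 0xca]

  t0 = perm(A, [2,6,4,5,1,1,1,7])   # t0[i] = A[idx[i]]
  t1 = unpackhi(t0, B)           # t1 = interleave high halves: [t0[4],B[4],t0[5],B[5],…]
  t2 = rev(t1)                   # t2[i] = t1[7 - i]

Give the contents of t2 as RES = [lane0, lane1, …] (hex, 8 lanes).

RES = [0xca, 0xe0, 0xac, 0xe9, 0xe7, 0xe9, 0xa3, 0xe9]

  t0: 0d ac 8b 7e e9 e9 e9 e0
  t1: e9 a3 e9 e7 e9 ac e0 ca
  t2: ca e0 ac e9 e7 e9 a3 e9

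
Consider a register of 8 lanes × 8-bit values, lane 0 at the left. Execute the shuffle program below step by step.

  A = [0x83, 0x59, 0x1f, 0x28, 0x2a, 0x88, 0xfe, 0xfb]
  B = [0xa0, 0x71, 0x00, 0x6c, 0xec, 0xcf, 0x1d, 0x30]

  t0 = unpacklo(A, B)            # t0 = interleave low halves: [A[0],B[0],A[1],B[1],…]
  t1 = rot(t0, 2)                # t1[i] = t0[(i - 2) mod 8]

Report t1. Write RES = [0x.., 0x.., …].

  t0: 83 a0 59 71 1f 00 28 6c
  t1: 28 6c 83 a0 59 71 1f 00

RES = [ 0x28  0x6c  0x83  0xa0  0x59  0x71  0x1f  0x00 ]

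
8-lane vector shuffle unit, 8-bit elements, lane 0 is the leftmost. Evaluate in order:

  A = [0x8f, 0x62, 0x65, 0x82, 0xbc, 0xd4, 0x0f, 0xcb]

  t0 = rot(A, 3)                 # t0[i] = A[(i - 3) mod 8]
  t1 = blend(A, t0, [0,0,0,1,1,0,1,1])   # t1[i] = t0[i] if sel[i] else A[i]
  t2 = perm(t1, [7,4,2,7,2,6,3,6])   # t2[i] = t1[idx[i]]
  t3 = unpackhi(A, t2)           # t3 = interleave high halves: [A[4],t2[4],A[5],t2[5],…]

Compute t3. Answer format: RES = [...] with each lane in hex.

→ t0 |d4|0f|cb|8f|62|65|82|bc|
→ t1 |8f|62|65|8f|62|d4|82|bc|
→ t2 |bc|62|65|bc|65|82|8f|82|
→ t3 |bc|65|d4|82|0f|8f|cb|82|

RES = [ 0xbc  0x65  0xd4  0x82  0x0f  0x8f  0xcb  0x82 ]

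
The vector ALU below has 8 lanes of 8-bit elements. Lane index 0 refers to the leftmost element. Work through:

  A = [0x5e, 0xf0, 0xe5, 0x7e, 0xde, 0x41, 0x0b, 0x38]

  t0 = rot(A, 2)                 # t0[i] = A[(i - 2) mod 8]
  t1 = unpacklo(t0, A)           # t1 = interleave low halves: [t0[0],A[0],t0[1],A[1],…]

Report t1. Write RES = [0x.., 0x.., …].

RES = [ 0x0b  0x5e  0x38  0xf0  0x5e  0xe5  0xf0  0x7e ]

t0 = [0x0b, 0x38, 0x5e, 0xf0, 0xe5, 0x7e, 0xde, 0x41]
t1 = [0x0b, 0x5e, 0x38, 0xf0, 0x5e, 0xe5, 0xf0, 0x7e]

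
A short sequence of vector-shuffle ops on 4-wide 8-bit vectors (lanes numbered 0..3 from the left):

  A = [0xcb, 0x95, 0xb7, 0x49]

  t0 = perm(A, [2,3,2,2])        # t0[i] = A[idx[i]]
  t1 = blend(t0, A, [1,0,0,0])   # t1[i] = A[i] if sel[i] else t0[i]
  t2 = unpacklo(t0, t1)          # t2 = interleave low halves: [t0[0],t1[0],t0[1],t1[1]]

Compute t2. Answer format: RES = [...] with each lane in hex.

RES = [0xb7, 0xcb, 0x49, 0x49]

  t0: b7 49 b7 b7
  t1: cb 49 b7 b7
  t2: b7 cb 49 49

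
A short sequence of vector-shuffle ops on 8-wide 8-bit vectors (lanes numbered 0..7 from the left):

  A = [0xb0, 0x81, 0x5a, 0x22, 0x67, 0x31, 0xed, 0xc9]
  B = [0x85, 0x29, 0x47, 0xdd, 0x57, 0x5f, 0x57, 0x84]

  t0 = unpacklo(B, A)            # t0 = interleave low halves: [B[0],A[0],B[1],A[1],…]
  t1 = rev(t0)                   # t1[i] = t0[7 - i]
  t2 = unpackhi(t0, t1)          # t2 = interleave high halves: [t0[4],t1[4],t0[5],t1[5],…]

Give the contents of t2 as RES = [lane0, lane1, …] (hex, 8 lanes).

RES = [ 0x47  0x81  0x5a  0x29  0xdd  0xb0  0x22  0x85 ]

→ t0 |85|b0|29|81|47|5a|dd|22|
→ t1 |22|dd|5a|47|81|29|b0|85|
→ t2 |47|81|5a|29|dd|b0|22|85|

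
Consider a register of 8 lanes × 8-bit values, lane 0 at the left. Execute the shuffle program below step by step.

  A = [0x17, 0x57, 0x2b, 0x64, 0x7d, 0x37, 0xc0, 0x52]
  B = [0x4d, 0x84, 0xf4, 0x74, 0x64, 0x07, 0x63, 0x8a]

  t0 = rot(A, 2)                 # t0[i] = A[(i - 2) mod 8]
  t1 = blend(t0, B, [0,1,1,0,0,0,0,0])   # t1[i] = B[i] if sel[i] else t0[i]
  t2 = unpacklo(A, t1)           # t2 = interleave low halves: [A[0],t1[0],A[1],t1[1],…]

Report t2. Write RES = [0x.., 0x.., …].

t0 = [0xc0, 0x52, 0x17, 0x57, 0x2b, 0x64, 0x7d, 0x37]
t1 = [0xc0, 0x84, 0xf4, 0x57, 0x2b, 0x64, 0x7d, 0x37]
t2 = [0x17, 0xc0, 0x57, 0x84, 0x2b, 0xf4, 0x64, 0x57]

RES = [0x17, 0xc0, 0x57, 0x84, 0x2b, 0xf4, 0x64, 0x57]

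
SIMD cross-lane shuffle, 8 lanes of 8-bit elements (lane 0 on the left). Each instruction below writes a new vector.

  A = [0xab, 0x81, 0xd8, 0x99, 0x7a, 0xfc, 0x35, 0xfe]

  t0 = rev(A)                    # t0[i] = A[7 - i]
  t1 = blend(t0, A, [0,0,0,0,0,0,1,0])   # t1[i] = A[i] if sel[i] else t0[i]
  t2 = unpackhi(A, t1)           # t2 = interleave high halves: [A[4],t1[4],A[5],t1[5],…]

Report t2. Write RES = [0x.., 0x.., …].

  t0: fe 35 fc 7a 99 d8 81 ab
  t1: fe 35 fc 7a 99 d8 35 ab
  t2: 7a 99 fc d8 35 35 fe ab

RES = [0x7a, 0x99, 0xfc, 0xd8, 0x35, 0x35, 0xfe, 0xab]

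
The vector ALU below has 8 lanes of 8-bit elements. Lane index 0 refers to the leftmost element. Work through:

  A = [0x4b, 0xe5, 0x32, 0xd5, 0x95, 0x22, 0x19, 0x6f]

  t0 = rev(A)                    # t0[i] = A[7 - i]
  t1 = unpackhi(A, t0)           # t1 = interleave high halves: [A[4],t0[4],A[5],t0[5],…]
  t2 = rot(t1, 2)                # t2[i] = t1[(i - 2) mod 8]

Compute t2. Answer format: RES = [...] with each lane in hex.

t0 = [0x6f, 0x19, 0x22, 0x95, 0xd5, 0x32, 0xe5, 0x4b]
t1 = [0x95, 0xd5, 0x22, 0x32, 0x19, 0xe5, 0x6f, 0x4b]
t2 = [0x6f, 0x4b, 0x95, 0xd5, 0x22, 0x32, 0x19, 0xe5]

RES = [ 0x6f  0x4b  0x95  0xd5  0x22  0x32  0x19  0xe5 ]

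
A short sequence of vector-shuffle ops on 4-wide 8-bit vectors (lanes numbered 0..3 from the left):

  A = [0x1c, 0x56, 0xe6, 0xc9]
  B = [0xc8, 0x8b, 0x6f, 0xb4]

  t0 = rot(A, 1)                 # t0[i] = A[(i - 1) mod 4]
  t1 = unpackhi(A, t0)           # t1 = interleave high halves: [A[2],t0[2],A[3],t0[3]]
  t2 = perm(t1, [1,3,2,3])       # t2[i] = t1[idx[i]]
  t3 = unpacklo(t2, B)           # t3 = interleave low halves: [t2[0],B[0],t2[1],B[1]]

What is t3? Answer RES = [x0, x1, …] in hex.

→ t0 |c9|1c|56|e6|
→ t1 |e6|56|c9|e6|
→ t2 |56|e6|c9|e6|
→ t3 |56|c8|e6|8b|

RES = [ 0x56  0xc8  0xe6  0x8b ]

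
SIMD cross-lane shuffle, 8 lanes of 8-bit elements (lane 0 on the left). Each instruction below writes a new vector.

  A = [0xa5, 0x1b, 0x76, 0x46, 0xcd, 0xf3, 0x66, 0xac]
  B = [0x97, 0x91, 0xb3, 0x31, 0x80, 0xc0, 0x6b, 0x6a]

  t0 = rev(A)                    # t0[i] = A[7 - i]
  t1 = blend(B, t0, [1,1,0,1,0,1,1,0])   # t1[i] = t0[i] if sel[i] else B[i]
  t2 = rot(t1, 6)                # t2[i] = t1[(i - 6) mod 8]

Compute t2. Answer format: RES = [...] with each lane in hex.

RES = [ 0xb3  0xcd  0x80  0x76  0x1b  0x6a  0xac  0x66 ]

t0 = [0xac, 0x66, 0xf3, 0xcd, 0x46, 0x76, 0x1b, 0xa5]
t1 = [0xac, 0x66, 0xb3, 0xcd, 0x80, 0x76, 0x1b, 0x6a]
t2 = [0xb3, 0xcd, 0x80, 0x76, 0x1b, 0x6a, 0xac, 0x66]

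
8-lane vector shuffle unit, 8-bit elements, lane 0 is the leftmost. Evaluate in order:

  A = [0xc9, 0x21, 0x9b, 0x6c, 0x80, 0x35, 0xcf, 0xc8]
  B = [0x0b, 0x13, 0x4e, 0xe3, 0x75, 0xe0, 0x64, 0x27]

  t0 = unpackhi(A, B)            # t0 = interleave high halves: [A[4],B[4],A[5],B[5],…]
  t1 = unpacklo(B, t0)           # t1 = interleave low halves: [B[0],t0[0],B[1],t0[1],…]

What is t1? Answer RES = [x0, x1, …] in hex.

RES = [ 0x0b  0x80  0x13  0x75  0x4e  0x35  0xe3  0xe0 ]

t0 = [0x80, 0x75, 0x35, 0xe0, 0xcf, 0x64, 0xc8, 0x27]
t1 = [0x0b, 0x80, 0x13, 0x75, 0x4e, 0x35, 0xe3, 0xe0]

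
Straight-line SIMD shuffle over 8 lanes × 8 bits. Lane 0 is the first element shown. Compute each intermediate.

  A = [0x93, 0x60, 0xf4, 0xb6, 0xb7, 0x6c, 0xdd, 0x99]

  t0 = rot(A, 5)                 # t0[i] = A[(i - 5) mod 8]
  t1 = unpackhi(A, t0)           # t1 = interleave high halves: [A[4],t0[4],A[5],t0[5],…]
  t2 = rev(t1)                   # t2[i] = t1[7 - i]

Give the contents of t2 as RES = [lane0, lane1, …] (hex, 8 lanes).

→ t0 |b6|b7|6c|dd|99|93|60|f4|
→ t1 |b7|99|6c|93|dd|60|99|f4|
→ t2 |f4|99|60|dd|93|6c|99|b7|

RES = [ 0xf4  0x99  0x60  0xdd  0x93  0x6c  0x99  0xb7 ]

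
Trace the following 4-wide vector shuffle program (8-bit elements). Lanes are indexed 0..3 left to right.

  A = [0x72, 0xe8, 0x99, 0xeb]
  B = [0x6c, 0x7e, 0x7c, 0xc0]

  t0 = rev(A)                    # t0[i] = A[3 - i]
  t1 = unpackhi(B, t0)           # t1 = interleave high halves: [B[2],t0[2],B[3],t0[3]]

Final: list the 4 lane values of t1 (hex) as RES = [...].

→ t0 |eb|99|e8|72|
→ t1 |7c|e8|c0|72|

RES = [ 0x7c  0xe8  0xc0  0x72 ]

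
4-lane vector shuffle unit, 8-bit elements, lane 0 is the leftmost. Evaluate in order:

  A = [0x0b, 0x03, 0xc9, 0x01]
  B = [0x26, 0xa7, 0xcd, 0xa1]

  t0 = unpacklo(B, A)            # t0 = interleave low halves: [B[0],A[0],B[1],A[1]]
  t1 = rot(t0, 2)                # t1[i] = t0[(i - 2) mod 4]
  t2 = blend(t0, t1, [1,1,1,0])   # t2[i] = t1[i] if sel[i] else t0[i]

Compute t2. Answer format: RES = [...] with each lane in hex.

  t0: 26 0b a7 03
  t1: a7 03 26 0b
  t2: a7 03 26 03

RES = [ 0xa7  0x03  0x26  0x03 ]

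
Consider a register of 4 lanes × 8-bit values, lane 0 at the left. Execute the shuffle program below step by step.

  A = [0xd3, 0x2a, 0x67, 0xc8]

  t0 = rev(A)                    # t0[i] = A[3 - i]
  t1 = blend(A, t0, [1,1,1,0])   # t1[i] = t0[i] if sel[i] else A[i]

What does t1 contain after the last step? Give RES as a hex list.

→ t0 |c8|67|2a|d3|
→ t1 |c8|67|2a|c8|

RES = [0xc8, 0x67, 0x2a, 0xc8]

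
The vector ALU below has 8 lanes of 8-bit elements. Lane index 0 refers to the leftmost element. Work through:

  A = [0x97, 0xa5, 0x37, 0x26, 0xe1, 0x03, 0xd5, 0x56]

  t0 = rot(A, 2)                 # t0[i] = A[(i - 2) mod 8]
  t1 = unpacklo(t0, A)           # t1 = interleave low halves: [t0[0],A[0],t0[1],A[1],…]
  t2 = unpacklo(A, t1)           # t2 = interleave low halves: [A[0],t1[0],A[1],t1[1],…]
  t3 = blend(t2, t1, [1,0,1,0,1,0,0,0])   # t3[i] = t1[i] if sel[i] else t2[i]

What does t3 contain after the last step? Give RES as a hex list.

RES = [ 0xd5  0xd5  0x56  0x97  0x97  0x56  0x26  0xa5 ]

  t0: d5 56 97 a5 37 26 e1 03
  t1: d5 97 56 a5 97 37 a5 26
  t2: 97 d5 a5 97 37 56 26 a5
  t3: d5 d5 56 97 97 56 26 a5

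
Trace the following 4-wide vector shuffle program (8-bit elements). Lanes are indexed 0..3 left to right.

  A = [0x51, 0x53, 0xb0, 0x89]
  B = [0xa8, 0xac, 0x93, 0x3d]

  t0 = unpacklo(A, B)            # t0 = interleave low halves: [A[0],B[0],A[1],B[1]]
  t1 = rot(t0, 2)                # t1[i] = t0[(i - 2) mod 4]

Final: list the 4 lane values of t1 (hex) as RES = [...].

  t0: 51 a8 53 ac
  t1: 53 ac 51 a8

RES = [0x53, 0xac, 0x51, 0xa8]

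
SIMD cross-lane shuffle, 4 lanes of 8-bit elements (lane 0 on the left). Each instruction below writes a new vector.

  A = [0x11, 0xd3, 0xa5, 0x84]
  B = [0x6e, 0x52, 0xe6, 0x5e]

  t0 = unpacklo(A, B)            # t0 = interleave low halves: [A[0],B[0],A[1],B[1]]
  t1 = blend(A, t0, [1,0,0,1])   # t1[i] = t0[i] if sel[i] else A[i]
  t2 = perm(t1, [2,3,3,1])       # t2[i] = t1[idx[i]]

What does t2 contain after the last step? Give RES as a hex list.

RES = [0xa5, 0x52, 0x52, 0xd3]

t0 = [0x11, 0x6e, 0xd3, 0x52]
t1 = [0x11, 0xd3, 0xa5, 0x52]
t2 = [0xa5, 0x52, 0x52, 0xd3]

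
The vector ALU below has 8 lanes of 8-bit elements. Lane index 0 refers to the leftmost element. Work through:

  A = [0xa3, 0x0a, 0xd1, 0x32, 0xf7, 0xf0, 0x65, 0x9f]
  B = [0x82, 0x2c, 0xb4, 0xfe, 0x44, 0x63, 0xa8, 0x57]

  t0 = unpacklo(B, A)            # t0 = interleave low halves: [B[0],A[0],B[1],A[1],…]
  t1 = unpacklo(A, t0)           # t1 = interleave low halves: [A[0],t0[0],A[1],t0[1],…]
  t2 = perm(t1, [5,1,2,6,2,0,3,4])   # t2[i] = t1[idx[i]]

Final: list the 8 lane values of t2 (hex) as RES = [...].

RES = [0x2c, 0x82, 0x0a, 0x32, 0x0a, 0xa3, 0xa3, 0xd1]

→ t0 |82|a3|2c|0a|b4|d1|fe|32|
→ t1 |a3|82|0a|a3|d1|2c|32|0a|
→ t2 |2c|82|0a|32|0a|a3|a3|d1|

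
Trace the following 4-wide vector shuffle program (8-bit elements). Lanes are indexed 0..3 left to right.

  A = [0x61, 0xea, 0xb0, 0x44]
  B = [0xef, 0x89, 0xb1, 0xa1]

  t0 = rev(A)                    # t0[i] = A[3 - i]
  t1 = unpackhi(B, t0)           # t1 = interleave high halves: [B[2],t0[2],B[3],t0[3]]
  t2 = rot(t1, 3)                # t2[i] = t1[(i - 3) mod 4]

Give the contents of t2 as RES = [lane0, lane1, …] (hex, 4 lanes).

RES = [0xea, 0xa1, 0x61, 0xb1]

  t0: 44 b0 ea 61
  t1: b1 ea a1 61
  t2: ea a1 61 b1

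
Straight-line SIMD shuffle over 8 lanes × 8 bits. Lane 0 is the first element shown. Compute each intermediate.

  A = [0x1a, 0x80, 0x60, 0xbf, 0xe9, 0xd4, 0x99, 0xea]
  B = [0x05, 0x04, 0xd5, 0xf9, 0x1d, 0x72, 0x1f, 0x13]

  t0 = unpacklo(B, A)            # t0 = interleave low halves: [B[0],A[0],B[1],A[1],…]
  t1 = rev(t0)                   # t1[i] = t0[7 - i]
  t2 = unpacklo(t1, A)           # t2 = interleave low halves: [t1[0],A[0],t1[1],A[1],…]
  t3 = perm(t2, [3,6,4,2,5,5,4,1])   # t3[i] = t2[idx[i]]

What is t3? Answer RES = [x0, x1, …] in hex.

RES = [ 0x80  0xd5  0x60  0xf9  0x60  0x60  0x60  0x1a ]

  t0: 05 1a 04 80 d5 60 f9 bf
  t1: bf f9 60 d5 80 04 1a 05
  t2: bf 1a f9 80 60 60 d5 bf
  t3: 80 d5 60 f9 60 60 60 1a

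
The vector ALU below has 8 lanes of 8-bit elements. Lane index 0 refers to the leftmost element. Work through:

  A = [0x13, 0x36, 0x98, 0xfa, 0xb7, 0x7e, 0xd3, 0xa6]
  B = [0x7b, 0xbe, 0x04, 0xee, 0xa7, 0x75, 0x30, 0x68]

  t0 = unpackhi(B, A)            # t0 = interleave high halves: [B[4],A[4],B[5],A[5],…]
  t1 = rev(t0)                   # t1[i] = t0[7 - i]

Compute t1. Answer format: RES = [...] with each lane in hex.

RES = [0xa6, 0x68, 0xd3, 0x30, 0x7e, 0x75, 0xb7, 0xa7]

t0 = [0xa7, 0xb7, 0x75, 0x7e, 0x30, 0xd3, 0x68, 0xa6]
t1 = [0xa6, 0x68, 0xd3, 0x30, 0x7e, 0x75, 0xb7, 0xa7]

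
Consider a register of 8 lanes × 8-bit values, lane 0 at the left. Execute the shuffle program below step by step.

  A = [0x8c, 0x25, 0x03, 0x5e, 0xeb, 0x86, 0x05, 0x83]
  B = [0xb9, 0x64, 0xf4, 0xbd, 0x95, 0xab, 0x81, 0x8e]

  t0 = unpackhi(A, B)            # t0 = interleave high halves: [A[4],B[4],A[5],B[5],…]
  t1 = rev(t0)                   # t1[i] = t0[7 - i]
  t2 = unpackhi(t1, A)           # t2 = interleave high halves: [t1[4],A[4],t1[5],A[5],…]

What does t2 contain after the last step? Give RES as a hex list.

RES = [0xab, 0xeb, 0x86, 0x86, 0x95, 0x05, 0xeb, 0x83]

  t0: eb 95 86 ab 05 81 83 8e
  t1: 8e 83 81 05 ab 86 95 eb
  t2: ab eb 86 86 95 05 eb 83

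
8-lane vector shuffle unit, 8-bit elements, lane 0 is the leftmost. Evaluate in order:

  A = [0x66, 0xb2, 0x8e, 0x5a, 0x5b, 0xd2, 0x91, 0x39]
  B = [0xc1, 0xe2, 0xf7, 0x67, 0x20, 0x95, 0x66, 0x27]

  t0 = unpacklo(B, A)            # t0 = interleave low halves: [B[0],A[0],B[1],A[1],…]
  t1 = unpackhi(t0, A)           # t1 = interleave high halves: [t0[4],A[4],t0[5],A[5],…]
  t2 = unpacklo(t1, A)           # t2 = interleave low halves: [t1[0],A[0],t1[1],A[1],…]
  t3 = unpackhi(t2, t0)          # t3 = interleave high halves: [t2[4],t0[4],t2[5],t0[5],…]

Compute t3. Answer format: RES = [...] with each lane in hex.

  t0: c1 66 e2 b2 f7 8e 67 5a
  t1: f7 5b 8e d2 67 91 5a 39
  t2: f7 66 5b b2 8e 8e d2 5a
  t3: 8e f7 8e 8e d2 67 5a 5a

RES = [0x8e, 0xf7, 0x8e, 0x8e, 0xd2, 0x67, 0x5a, 0x5a]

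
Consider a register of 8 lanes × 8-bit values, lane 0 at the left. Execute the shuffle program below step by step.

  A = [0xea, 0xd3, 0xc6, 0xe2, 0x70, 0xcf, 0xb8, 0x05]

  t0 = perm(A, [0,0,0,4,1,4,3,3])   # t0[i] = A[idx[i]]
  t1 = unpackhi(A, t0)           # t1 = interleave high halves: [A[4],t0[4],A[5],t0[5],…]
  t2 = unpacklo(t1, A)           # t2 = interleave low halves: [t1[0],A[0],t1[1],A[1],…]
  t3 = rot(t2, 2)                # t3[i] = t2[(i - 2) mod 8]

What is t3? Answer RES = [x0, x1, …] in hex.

t0 = [0xea, 0xea, 0xea, 0x70, 0xd3, 0x70, 0xe2, 0xe2]
t1 = [0x70, 0xd3, 0xcf, 0x70, 0xb8, 0xe2, 0x05, 0xe2]
t2 = [0x70, 0xea, 0xd3, 0xd3, 0xcf, 0xc6, 0x70, 0xe2]
t3 = [0x70, 0xe2, 0x70, 0xea, 0xd3, 0xd3, 0xcf, 0xc6]

RES = [ 0x70  0xe2  0x70  0xea  0xd3  0xd3  0xcf  0xc6 ]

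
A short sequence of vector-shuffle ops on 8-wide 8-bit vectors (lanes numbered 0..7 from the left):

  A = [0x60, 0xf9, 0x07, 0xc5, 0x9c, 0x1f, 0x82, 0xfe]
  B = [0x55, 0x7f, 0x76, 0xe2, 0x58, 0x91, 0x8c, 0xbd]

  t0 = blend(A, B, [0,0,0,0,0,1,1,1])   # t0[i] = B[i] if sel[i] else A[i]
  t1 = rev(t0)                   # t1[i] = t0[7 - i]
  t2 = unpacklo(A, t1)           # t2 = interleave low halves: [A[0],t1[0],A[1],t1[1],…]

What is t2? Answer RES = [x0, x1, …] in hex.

RES = [ 0x60  0xbd  0xf9  0x8c  0x07  0x91  0xc5  0x9c ]

t0 = [0x60, 0xf9, 0x07, 0xc5, 0x9c, 0x91, 0x8c, 0xbd]
t1 = [0xbd, 0x8c, 0x91, 0x9c, 0xc5, 0x07, 0xf9, 0x60]
t2 = [0x60, 0xbd, 0xf9, 0x8c, 0x07, 0x91, 0xc5, 0x9c]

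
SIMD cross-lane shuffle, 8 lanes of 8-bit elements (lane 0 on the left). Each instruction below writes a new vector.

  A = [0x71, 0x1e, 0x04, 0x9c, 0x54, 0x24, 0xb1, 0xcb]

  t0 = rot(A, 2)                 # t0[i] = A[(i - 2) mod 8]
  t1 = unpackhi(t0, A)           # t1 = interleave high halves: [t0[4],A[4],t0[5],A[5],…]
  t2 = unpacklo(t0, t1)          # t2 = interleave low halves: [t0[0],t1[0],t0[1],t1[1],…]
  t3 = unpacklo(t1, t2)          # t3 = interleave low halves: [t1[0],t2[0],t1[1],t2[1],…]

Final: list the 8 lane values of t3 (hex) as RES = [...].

t0 = [0xb1, 0xcb, 0x71, 0x1e, 0x04, 0x9c, 0x54, 0x24]
t1 = [0x04, 0x54, 0x9c, 0x24, 0x54, 0xb1, 0x24, 0xcb]
t2 = [0xb1, 0x04, 0xcb, 0x54, 0x71, 0x9c, 0x1e, 0x24]
t3 = [0x04, 0xb1, 0x54, 0x04, 0x9c, 0xcb, 0x24, 0x54]

RES = [0x04, 0xb1, 0x54, 0x04, 0x9c, 0xcb, 0x24, 0x54]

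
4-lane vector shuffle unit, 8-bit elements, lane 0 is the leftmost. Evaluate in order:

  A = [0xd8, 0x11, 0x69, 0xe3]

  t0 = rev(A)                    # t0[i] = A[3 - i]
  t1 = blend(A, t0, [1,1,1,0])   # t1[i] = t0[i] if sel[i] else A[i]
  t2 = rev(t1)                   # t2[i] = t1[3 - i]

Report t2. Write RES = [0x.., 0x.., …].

RES = [ 0xe3  0x11  0x69  0xe3 ]

→ t0 |e3|69|11|d8|
→ t1 |e3|69|11|e3|
→ t2 |e3|11|69|e3|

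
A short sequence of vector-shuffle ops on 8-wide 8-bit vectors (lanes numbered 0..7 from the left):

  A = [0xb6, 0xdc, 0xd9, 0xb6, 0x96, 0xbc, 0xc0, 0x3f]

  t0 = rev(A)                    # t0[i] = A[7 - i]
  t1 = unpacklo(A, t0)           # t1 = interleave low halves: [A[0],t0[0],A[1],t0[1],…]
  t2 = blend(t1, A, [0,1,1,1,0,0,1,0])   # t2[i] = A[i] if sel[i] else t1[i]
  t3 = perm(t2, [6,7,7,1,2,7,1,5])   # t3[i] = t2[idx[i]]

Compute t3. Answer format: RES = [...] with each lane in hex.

RES = [ 0xc0  0x96  0x96  0xdc  0xd9  0x96  0xdc  0xbc ]

→ t0 |3f|c0|bc|96|b6|d9|dc|b6|
→ t1 |b6|3f|dc|c0|d9|bc|b6|96|
→ t2 |b6|dc|d9|b6|d9|bc|c0|96|
→ t3 |c0|96|96|dc|d9|96|dc|bc|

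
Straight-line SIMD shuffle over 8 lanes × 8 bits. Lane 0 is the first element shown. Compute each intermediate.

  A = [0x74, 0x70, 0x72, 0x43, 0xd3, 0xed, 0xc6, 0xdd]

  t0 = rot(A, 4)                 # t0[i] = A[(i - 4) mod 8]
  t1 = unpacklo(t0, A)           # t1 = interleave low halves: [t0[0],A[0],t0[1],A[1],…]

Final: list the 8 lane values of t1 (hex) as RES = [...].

RES = [ 0xd3  0x74  0xed  0x70  0xc6  0x72  0xdd  0x43 ]

  t0: d3 ed c6 dd 74 70 72 43
  t1: d3 74 ed 70 c6 72 dd 43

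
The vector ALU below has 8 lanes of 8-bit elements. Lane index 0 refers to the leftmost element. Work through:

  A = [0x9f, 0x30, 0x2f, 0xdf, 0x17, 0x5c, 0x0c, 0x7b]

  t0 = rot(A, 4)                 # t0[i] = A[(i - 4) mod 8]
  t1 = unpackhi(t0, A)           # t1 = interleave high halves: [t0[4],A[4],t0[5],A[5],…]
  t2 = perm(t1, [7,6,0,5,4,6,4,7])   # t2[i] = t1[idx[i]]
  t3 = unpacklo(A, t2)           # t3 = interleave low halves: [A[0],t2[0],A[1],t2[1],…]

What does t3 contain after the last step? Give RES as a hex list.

  t0: 17 5c 0c 7b 9f 30 2f df
  t1: 9f 17 30 5c 2f 0c df 7b
  t2: 7b df 9f 0c 2f df 2f 7b
  t3: 9f 7b 30 df 2f 9f df 0c

RES = [0x9f, 0x7b, 0x30, 0xdf, 0x2f, 0x9f, 0xdf, 0x0c]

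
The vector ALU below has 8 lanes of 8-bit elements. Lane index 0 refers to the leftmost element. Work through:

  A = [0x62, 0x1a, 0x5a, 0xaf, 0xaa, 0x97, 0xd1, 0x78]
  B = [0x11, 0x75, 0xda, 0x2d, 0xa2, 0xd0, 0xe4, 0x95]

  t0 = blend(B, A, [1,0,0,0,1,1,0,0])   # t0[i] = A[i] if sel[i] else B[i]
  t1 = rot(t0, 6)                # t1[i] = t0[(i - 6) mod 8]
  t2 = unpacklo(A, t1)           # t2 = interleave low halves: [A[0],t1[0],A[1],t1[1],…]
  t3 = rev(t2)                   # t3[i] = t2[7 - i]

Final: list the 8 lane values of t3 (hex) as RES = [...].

  t0: 62 75 da 2d aa 97 e4 95
  t1: da 2d aa 97 e4 95 62 75
  t2: 62 da 1a 2d 5a aa af 97
  t3: 97 af aa 5a 2d 1a da 62

RES = [0x97, 0xaf, 0xaa, 0x5a, 0x2d, 0x1a, 0xda, 0x62]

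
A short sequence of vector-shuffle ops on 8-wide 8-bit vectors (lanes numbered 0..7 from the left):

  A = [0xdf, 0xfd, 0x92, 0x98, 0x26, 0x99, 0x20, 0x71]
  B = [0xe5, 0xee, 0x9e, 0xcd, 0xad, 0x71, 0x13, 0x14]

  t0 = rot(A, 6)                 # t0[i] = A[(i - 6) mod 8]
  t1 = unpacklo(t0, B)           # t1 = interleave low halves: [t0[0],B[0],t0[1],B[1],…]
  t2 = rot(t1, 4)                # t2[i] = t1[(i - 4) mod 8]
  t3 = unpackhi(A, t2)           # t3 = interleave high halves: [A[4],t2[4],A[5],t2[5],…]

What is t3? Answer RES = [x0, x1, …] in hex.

RES = [0x26, 0x92, 0x99, 0xe5, 0x20, 0x98, 0x71, 0xee]

  t0: 92 98 26 99 20 71 df fd
  t1: 92 e5 98 ee 26 9e 99 cd
  t2: 26 9e 99 cd 92 e5 98 ee
  t3: 26 92 99 e5 20 98 71 ee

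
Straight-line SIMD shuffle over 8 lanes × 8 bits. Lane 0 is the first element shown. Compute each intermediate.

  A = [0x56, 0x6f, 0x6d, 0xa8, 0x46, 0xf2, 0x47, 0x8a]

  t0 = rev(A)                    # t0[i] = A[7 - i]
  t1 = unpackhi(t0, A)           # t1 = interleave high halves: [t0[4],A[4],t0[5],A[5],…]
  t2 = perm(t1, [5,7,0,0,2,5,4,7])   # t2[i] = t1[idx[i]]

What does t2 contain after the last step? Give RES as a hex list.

  t0: 8a 47 f2 46 a8 6d 6f 56
  t1: a8 46 6d f2 6f 47 56 8a
  t2: 47 8a a8 a8 6d 47 6f 8a

RES = [0x47, 0x8a, 0xa8, 0xa8, 0x6d, 0x47, 0x6f, 0x8a]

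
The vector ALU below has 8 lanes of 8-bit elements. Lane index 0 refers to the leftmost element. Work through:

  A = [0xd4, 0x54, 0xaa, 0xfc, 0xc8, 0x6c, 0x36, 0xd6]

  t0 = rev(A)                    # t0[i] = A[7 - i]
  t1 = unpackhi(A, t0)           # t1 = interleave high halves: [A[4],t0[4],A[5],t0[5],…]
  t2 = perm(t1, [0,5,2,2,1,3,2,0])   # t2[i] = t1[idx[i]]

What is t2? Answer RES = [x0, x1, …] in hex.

→ t0 |d6|36|6c|c8|fc|aa|54|d4|
→ t1 |c8|fc|6c|aa|36|54|d6|d4|
→ t2 |c8|54|6c|6c|fc|aa|6c|c8|

RES = [0xc8, 0x54, 0x6c, 0x6c, 0xfc, 0xaa, 0x6c, 0xc8]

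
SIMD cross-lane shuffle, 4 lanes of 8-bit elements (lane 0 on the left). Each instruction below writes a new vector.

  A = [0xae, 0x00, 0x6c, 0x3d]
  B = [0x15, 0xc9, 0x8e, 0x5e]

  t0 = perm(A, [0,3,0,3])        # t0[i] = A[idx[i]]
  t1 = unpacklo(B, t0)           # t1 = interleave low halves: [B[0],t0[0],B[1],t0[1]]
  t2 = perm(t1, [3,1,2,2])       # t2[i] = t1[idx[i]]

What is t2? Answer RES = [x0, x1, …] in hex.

t0 = [0xae, 0x3d, 0xae, 0x3d]
t1 = [0x15, 0xae, 0xc9, 0x3d]
t2 = [0x3d, 0xae, 0xc9, 0xc9]

RES = [ 0x3d  0xae  0xc9  0xc9 ]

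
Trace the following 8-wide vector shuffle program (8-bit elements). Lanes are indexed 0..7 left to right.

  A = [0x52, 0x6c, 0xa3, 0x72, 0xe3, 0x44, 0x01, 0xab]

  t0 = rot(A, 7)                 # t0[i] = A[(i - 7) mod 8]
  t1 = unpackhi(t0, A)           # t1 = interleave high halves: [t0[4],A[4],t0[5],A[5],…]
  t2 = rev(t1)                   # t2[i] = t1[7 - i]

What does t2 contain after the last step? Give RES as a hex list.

→ t0 |6c|a3|72|e3|44|01|ab|52|
→ t1 |44|e3|01|44|ab|01|52|ab|
→ t2 |ab|52|01|ab|44|01|e3|44|

RES = [0xab, 0x52, 0x01, 0xab, 0x44, 0x01, 0xe3, 0x44]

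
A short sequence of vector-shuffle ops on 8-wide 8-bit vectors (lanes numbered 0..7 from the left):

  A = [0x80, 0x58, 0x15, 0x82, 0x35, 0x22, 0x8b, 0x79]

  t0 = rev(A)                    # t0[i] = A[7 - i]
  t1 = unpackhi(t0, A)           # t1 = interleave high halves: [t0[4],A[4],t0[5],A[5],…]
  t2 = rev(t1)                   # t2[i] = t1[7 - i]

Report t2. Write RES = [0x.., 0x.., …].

RES = [ 0x79  0x80  0x8b  0x58  0x22  0x15  0x35  0x82 ]

→ t0 |79|8b|22|35|82|15|58|80|
→ t1 |82|35|15|22|58|8b|80|79|
→ t2 |79|80|8b|58|22|15|35|82|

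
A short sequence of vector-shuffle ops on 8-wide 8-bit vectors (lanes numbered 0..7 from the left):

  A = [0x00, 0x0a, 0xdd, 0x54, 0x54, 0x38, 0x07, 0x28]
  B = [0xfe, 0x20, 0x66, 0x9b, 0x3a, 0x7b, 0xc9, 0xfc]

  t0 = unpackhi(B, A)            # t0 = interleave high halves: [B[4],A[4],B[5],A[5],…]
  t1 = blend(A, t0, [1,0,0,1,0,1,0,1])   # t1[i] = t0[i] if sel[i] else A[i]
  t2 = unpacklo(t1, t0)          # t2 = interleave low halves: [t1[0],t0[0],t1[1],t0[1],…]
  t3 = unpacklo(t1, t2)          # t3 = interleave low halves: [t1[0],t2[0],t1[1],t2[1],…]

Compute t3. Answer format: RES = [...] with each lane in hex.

t0 = [0x3a, 0x54, 0x7b, 0x38, 0xc9, 0x07, 0xfc, 0x28]
t1 = [0x3a, 0x0a, 0xdd, 0x38, 0x54, 0x07, 0x07, 0x28]
t2 = [0x3a, 0x3a, 0x0a, 0x54, 0xdd, 0x7b, 0x38, 0x38]
t3 = [0x3a, 0x3a, 0x0a, 0x3a, 0xdd, 0x0a, 0x38, 0x54]

RES = [0x3a, 0x3a, 0x0a, 0x3a, 0xdd, 0x0a, 0x38, 0x54]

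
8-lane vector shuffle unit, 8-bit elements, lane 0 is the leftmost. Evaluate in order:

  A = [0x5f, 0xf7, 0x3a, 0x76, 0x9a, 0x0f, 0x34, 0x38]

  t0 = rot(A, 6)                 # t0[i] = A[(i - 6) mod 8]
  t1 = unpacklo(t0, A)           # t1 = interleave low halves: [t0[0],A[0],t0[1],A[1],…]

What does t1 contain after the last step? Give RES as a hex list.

RES = [0x3a, 0x5f, 0x76, 0xf7, 0x9a, 0x3a, 0x0f, 0x76]

t0 = [0x3a, 0x76, 0x9a, 0x0f, 0x34, 0x38, 0x5f, 0xf7]
t1 = [0x3a, 0x5f, 0x76, 0xf7, 0x9a, 0x3a, 0x0f, 0x76]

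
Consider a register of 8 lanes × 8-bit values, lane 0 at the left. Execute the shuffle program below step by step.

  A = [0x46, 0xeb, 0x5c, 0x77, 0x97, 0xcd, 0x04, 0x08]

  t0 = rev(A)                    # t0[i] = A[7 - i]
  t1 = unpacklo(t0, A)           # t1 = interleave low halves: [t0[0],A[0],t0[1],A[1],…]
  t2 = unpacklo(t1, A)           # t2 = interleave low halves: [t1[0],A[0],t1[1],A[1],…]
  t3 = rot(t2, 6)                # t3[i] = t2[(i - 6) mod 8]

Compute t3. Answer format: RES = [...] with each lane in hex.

→ t0 |08|04|cd|97|77|5c|eb|46|
→ t1 |08|46|04|eb|cd|5c|97|77|
→ t2 |08|46|46|eb|04|5c|eb|77|
→ t3 |46|eb|04|5c|eb|77|08|46|

RES = [ 0x46  0xeb  0x04  0x5c  0xeb  0x77  0x08  0x46 ]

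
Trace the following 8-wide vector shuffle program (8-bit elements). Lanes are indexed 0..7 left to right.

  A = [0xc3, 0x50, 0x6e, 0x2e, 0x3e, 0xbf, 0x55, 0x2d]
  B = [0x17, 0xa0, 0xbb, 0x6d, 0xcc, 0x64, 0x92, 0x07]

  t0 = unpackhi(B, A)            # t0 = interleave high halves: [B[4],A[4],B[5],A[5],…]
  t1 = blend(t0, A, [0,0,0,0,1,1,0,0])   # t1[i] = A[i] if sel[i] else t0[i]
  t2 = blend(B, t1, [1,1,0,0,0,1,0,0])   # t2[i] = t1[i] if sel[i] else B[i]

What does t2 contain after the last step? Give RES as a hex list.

RES = [ 0xcc  0x3e  0xbb  0x6d  0xcc  0xbf  0x92  0x07 ]

  t0: cc 3e 64 bf 92 55 07 2d
  t1: cc 3e 64 bf 3e bf 07 2d
  t2: cc 3e bb 6d cc bf 92 07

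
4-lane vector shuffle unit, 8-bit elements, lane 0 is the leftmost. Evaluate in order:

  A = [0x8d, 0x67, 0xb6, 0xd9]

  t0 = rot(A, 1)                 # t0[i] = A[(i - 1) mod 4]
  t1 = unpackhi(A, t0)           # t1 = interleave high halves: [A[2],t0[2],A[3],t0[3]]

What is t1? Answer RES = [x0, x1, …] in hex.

RES = [ 0xb6  0x67  0xd9  0xb6 ]

→ t0 |d9|8d|67|b6|
→ t1 |b6|67|d9|b6|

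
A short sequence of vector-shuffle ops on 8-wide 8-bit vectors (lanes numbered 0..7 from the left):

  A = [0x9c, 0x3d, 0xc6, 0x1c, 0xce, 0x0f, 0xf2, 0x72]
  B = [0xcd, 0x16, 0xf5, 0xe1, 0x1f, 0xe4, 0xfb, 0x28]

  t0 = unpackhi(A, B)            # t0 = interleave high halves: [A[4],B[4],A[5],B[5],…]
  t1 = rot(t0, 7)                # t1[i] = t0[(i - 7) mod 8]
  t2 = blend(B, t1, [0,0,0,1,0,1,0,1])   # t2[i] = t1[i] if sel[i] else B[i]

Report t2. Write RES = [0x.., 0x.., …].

t0 = [0xce, 0x1f, 0x0f, 0xe4, 0xf2, 0xfb, 0x72, 0x28]
t1 = [0x1f, 0x0f, 0xe4, 0xf2, 0xfb, 0x72, 0x28, 0xce]
t2 = [0xcd, 0x16, 0xf5, 0xf2, 0x1f, 0x72, 0xfb, 0xce]

RES = [0xcd, 0x16, 0xf5, 0xf2, 0x1f, 0x72, 0xfb, 0xce]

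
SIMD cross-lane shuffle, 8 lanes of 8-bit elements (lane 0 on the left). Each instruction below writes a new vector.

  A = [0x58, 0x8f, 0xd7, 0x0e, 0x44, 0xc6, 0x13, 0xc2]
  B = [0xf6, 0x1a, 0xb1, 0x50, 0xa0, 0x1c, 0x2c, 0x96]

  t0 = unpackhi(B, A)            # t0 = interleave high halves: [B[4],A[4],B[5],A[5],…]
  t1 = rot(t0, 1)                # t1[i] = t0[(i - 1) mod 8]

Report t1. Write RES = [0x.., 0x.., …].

RES = [0xc2, 0xa0, 0x44, 0x1c, 0xc6, 0x2c, 0x13, 0x96]

→ t0 |a0|44|1c|c6|2c|13|96|c2|
→ t1 |c2|a0|44|1c|c6|2c|13|96|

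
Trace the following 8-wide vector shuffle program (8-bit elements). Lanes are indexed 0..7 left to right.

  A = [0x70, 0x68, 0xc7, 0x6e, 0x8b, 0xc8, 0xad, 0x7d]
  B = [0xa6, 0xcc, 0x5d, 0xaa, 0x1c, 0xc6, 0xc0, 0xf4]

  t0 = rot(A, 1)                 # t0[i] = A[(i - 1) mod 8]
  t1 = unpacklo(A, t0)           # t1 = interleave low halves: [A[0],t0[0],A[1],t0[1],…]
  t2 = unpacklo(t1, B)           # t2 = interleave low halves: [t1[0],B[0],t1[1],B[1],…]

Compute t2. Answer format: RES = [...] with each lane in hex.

→ t0 |7d|70|68|c7|6e|8b|c8|ad|
→ t1 |70|7d|68|70|c7|68|6e|c7|
→ t2 |70|a6|7d|cc|68|5d|70|aa|

RES = [ 0x70  0xa6  0x7d  0xcc  0x68  0x5d  0x70  0xaa ]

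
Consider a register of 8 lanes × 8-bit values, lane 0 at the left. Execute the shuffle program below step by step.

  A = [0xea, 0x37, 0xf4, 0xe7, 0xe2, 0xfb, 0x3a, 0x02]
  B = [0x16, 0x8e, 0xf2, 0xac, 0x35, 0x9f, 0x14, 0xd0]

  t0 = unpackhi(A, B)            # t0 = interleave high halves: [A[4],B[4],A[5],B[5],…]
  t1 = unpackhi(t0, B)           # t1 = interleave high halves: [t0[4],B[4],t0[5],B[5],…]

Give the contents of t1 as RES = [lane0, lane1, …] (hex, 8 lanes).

t0 = [0xe2, 0x35, 0xfb, 0x9f, 0x3a, 0x14, 0x02, 0xd0]
t1 = [0x3a, 0x35, 0x14, 0x9f, 0x02, 0x14, 0xd0, 0xd0]

RES = [0x3a, 0x35, 0x14, 0x9f, 0x02, 0x14, 0xd0, 0xd0]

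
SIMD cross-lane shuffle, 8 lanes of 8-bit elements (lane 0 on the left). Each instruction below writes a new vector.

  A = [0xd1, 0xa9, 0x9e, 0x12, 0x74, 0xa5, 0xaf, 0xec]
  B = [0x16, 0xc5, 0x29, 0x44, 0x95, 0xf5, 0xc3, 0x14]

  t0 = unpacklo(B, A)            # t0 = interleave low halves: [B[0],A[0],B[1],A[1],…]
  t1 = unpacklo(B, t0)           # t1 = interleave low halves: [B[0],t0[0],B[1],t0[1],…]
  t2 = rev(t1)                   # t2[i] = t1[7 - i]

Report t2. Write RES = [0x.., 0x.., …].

→ t0 |16|d1|c5|a9|29|9e|44|12|
→ t1 |16|16|c5|d1|29|c5|44|a9|
→ t2 |a9|44|c5|29|d1|c5|16|16|

RES = [0xa9, 0x44, 0xc5, 0x29, 0xd1, 0xc5, 0x16, 0x16]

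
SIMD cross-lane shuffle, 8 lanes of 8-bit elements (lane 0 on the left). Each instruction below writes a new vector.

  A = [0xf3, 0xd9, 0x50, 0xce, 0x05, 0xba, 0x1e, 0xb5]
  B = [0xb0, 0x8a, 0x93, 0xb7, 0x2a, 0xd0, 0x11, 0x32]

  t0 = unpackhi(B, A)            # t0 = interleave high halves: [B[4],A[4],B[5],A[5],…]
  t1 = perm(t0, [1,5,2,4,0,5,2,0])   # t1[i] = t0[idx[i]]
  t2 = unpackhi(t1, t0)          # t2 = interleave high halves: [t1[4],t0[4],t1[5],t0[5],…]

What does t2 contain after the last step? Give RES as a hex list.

  t0: 2a 05 d0 ba 11 1e 32 b5
  t1: 05 1e d0 11 2a 1e d0 2a
  t2: 2a 11 1e 1e d0 32 2a b5

RES = [ 0x2a  0x11  0x1e  0x1e  0xd0  0x32  0x2a  0xb5 ]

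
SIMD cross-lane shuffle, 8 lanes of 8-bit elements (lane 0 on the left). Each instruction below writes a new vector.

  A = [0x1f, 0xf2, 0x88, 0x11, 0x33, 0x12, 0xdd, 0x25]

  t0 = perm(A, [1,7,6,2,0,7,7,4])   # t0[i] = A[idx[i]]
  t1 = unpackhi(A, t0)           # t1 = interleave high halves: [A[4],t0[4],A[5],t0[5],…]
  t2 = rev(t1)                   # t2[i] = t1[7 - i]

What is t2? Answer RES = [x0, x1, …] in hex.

  t0: f2 25 dd 88 1f 25 25 33
  t1: 33 1f 12 25 dd 25 25 33
  t2: 33 25 25 dd 25 12 1f 33

RES = [ 0x33  0x25  0x25  0xdd  0x25  0x12  0x1f  0x33 ]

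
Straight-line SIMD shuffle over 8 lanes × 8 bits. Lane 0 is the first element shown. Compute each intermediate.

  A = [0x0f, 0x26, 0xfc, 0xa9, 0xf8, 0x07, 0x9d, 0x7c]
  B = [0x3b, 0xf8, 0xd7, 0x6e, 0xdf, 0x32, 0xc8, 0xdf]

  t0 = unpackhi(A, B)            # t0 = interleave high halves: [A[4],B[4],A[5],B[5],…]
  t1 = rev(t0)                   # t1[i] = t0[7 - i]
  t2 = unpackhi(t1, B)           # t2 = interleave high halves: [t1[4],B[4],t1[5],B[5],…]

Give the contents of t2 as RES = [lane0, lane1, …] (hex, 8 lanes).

  t0: f8 df 07 32 9d c8 7c df
  t1: df 7c c8 9d 32 07 df f8
  t2: 32 df 07 32 df c8 f8 df

RES = [0x32, 0xdf, 0x07, 0x32, 0xdf, 0xc8, 0xf8, 0xdf]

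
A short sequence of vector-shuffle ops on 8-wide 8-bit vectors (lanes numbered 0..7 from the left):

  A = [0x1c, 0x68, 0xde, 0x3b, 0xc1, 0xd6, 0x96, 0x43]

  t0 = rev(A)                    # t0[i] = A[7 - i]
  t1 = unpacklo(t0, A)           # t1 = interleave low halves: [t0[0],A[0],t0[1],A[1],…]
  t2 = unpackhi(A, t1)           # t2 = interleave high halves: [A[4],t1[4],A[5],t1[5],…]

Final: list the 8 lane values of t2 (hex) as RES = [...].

RES = [ 0xc1  0xd6  0xd6  0xde  0x96  0xc1  0x43  0x3b ]

→ t0 |43|96|d6|c1|3b|de|68|1c|
→ t1 |43|1c|96|68|d6|de|c1|3b|
→ t2 |c1|d6|d6|de|96|c1|43|3b|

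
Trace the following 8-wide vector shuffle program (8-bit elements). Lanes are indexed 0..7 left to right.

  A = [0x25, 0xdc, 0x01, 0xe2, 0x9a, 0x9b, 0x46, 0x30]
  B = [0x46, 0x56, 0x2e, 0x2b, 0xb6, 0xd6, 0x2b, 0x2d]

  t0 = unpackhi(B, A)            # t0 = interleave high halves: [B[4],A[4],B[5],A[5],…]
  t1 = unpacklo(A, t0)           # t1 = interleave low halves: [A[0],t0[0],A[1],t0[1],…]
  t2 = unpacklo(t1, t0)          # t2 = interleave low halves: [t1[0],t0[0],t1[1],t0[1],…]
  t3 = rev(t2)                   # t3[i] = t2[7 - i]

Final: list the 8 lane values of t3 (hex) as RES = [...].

RES = [0x9b, 0x9a, 0xd6, 0xdc, 0x9a, 0xb6, 0xb6, 0x25]

  t0: b6 9a d6 9b 2b 46 2d 30
  t1: 25 b6 dc 9a 01 d6 e2 9b
  t2: 25 b6 b6 9a dc d6 9a 9b
  t3: 9b 9a d6 dc 9a b6 b6 25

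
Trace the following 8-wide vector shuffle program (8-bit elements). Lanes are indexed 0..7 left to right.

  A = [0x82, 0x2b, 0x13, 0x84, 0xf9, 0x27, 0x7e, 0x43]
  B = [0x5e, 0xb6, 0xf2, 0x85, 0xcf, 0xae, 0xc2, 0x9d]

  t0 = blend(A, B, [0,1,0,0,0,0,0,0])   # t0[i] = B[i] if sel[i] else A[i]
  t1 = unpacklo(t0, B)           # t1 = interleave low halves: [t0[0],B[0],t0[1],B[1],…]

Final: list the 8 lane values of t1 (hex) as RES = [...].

RES = [ 0x82  0x5e  0xb6  0xb6  0x13  0xf2  0x84  0x85 ]

  t0: 82 b6 13 84 f9 27 7e 43
  t1: 82 5e b6 b6 13 f2 84 85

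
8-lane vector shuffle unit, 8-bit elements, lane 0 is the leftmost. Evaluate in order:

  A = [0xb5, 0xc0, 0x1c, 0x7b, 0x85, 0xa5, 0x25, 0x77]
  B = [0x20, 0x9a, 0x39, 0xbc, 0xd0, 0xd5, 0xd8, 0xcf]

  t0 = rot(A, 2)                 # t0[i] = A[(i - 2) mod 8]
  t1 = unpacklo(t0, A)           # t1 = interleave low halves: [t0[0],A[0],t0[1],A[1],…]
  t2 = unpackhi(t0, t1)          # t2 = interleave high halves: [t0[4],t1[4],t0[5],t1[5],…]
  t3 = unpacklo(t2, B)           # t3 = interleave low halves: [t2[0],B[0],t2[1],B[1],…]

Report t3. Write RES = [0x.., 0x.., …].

RES = [0x1c, 0x20, 0xb5, 0x9a, 0x7b, 0x39, 0x1c, 0xbc]

→ t0 |25|77|b5|c0|1c|7b|85|a5|
→ t1 |25|b5|77|c0|b5|1c|c0|7b|
→ t2 |1c|b5|7b|1c|85|c0|a5|7b|
→ t3 |1c|20|b5|9a|7b|39|1c|bc|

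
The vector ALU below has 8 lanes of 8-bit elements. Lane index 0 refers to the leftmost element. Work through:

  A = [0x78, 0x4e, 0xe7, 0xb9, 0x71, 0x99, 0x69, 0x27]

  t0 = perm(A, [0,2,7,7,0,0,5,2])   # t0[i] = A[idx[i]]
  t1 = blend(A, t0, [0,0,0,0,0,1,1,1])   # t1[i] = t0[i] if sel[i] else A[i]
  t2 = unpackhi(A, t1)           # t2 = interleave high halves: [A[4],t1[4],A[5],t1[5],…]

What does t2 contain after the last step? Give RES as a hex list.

→ t0 |78|e7|27|27|78|78|99|e7|
→ t1 |78|4e|e7|b9|71|78|99|e7|
→ t2 |71|71|99|78|69|99|27|e7|

RES = [ 0x71  0x71  0x99  0x78  0x69  0x99  0x27  0xe7 ]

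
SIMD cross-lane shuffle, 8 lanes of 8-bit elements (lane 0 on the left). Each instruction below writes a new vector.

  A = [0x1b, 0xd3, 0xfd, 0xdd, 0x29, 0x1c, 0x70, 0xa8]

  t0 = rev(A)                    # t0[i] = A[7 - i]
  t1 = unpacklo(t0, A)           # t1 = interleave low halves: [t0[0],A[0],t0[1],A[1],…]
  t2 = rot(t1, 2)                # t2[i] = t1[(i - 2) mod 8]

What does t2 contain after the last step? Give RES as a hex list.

RES = [ 0x29  0xdd  0xa8  0x1b  0x70  0xd3  0x1c  0xfd ]

  t0: a8 70 1c 29 dd fd d3 1b
  t1: a8 1b 70 d3 1c fd 29 dd
  t2: 29 dd a8 1b 70 d3 1c fd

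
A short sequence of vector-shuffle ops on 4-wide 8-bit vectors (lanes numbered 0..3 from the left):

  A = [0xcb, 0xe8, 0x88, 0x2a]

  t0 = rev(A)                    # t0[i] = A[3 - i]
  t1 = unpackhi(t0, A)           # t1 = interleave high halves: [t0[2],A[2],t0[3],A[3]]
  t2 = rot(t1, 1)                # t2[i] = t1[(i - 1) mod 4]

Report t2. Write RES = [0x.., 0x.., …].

→ t0 |2a|88|e8|cb|
→ t1 |e8|88|cb|2a|
→ t2 |2a|e8|88|cb|

RES = [0x2a, 0xe8, 0x88, 0xcb]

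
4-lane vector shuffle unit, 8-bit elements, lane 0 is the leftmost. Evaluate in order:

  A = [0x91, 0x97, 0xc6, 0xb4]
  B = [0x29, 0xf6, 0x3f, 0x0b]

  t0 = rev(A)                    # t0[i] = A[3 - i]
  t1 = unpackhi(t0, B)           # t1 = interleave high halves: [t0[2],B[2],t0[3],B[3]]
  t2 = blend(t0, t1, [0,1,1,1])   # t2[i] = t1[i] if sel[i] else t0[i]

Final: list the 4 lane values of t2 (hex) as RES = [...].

RES = [0xb4, 0x3f, 0x91, 0x0b]

→ t0 |b4|c6|97|91|
→ t1 |97|3f|91|0b|
→ t2 |b4|3f|91|0b|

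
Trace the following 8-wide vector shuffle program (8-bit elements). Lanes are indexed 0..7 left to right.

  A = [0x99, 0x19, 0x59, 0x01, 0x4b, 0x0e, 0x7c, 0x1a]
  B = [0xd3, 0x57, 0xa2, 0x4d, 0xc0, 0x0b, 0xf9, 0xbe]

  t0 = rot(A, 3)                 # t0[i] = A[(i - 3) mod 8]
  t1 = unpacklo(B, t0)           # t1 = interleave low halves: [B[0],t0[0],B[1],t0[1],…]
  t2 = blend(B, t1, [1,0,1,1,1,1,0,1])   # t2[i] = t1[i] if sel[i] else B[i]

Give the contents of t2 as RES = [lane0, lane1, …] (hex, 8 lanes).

RES = [ 0xd3  0x57  0x57  0x7c  0xa2  0x1a  0xf9  0x99 ]

  t0: 0e 7c 1a 99 19 59 01 4b
  t1: d3 0e 57 7c a2 1a 4d 99
  t2: d3 57 57 7c a2 1a f9 99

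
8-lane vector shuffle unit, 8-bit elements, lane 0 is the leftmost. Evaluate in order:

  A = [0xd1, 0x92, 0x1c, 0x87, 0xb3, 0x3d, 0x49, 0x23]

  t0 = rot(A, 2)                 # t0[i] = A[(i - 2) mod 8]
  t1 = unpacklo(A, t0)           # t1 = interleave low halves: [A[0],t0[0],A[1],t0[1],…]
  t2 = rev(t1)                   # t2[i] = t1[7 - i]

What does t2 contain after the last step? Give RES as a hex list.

RES = [0x92, 0x87, 0xd1, 0x1c, 0x23, 0x92, 0x49, 0xd1]

  t0: 49 23 d1 92 1c 87 b3 3d
  t1: d1 49 92 23 1c d1 87 92
  t2: 92 87 d1 1c 23 92 49 d1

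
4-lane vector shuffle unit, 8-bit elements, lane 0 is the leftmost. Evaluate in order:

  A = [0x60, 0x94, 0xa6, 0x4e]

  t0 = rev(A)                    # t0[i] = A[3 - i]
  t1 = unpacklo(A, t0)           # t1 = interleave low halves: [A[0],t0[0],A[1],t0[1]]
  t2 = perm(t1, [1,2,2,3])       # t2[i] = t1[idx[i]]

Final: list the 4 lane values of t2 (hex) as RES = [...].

t0 = [0x4e, 0xa6, 0x94, 0x60]
t1 = [0x60, 0x4e, 0x94, 0xa6]
t2 = [0x4e, 0x94, 0x94, 0xa6]

RES = [0x4e, 0x94, 0x94, 0xa6]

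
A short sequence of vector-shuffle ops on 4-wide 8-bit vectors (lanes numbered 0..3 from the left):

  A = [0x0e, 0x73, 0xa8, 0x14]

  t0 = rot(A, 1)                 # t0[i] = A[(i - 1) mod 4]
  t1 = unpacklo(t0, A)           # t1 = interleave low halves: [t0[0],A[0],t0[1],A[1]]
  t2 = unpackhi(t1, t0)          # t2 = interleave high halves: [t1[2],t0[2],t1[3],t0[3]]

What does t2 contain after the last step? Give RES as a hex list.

RES = [ 0x0e  0x73  0x73  0xa8 ]

t0 = [0x14, 0x0e, 0x73, 0xa8]
t1 = [0x14, 0x0e, 0x0e, 0x73]
t2 = [0x0e, 0x73, 0x73, 0xa8]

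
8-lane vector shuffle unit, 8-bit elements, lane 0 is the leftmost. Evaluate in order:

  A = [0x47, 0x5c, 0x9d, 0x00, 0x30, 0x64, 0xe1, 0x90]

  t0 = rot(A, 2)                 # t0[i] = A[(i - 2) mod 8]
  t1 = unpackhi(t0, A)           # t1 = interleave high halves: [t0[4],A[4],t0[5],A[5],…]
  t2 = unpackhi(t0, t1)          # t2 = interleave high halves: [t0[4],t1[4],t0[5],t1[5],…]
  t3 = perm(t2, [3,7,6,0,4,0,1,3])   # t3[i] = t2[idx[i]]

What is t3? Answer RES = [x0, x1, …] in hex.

→ t0 |e1|90|47|5c|9d|00|30|64|
→ t1 |9d|30|00|64|30|e1|64|90|
→ t2 |9d|30|00|e1|30|64|64|90|
→ t3 |e1|90|64|9d|30|9d|30|e1|

RES = [0xe1, 0x90, 0x64, 0x9d, 0x30, 0x9d, 0x30, 0xe1]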